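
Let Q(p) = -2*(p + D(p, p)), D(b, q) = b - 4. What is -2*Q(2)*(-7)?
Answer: 0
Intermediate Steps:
D(b, q) = -4 + b
Q(p) = 8 - 4*p (Q(p) = -2*(p + (-4 + p)) = -2*(-4 + 2*p) = 8 - 4*p)
-2*Q(2)*(-7) = -2*(8 - 4*2)*(-7) = -2*(8 - 8)*(-7) = -2*0*(-7) = 0*(-7) = 0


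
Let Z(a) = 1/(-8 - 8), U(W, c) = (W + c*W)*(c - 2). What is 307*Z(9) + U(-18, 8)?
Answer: -15859/16 ≈ -991.19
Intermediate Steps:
U(W, c) = (-2 + c)*(W + W*c) (U(W, c) = (W + W*c)*(-2 + c) = (-2 + c)*(W + W*c))
Z(a) = -1/16 (Z(a) = 1/(-16) = -1/16)
307*Z(9) + U(-18, 8) = 307*(-1/16) - 18*(-2 + 8² - 1*8) = -307/16 - 18*(-2 + 64 - 8) = -307/16 - 18*54 = -307/16 - 972 = -15859/16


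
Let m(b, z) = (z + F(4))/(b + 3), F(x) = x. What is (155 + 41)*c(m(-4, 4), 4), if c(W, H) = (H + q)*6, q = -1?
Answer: 3528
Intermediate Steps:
m(b, z) = (4 + z)/(3 + b) (m(b, z) = (z + 4)/(b + 3) = (4 + z)/(3 + b))
c(W, H) = -6 + 6*H (c(W, H) = (H - 1)*6 = (-1 + H)*6 = -6 + 6*H)
(155 + 41)*c(m(-4, 4), 4) = (155 + 41)*(-6 + 6*4) = 196*(-6 + 24) = 196*18 = 3528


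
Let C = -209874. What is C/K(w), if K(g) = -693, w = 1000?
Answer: 9994/33 ≈ 302.85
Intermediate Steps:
C/K(w) = -209874/(-693) = -209874*(-1/693) = 9994/33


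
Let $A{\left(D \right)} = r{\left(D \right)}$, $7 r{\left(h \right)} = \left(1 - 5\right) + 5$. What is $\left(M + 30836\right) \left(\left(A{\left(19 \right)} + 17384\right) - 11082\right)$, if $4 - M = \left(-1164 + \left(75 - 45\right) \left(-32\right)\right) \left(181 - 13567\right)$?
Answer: $- \frac{1252911173760}{7} \approx -1.7899 \cdot 10^{11}$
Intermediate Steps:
$r{\left(h \right)} = \frac{1}{7}$ ($r{\left(h \right)} = \frac{\left(1 - 5\right) + 5}{7} = \frac{-4 + 5}{7} = \frac{1}{7} \cdot 1 = \frac{1}{7}$)
$A{\left(D \right)} = \frac{1}{7}$
$M = -28431860$ ($M = 4 - \left(-1164 + \left(75 - 45\right) \left(-32\right)\right) \left(181 - 13567\right) = 4 - \left(-1164 + 30 \left(-32\right)\right) \left(-13386\right) = 4 - \left(-1164 - 960\right) \left(-13386\right) = 4 - \left(-2124\right) \left(-13386\right) = 4 - 28431864 = -28431860$)
$\left(M + 30836\right) \left(\left(A{\left(19 \right)} + 17384\right) - 11082\right) = \left(-28431860 + 30836\right) \left(\left(\frac{1}{7} + 17384\right) - 11082\right) = - 28401024 \left(\frac{121689}{7} - 11082\right) = \left(-28401024\right) \frac{44115}{7} = - \frac{1252911173760}{7}$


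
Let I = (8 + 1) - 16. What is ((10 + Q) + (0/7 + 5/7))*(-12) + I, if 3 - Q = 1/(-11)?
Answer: -13295/77 ≈ -172.66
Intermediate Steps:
Q = 34/11 (Q = 3 - 1/(-11) = 3 - 1*(-1/11) = 3 + 1/11 = 34/11 ≈ 3.0909)
I = -7 (I = 9 - 16 = -7)
((10 + Q) + (0/7 + 5/7))*(-12) + I = ((10 + 34/11) + (0/7 + 5/7))*(-12) - 7 = (144/11 + (0*(⅐) + 5*(⅐)))*(-12) - 7 = (144/11 + (0 + 5/7))*(-12) - 7 = (144/11 + 5/7)*(-12) - 7 = (1063/77)*(-12) - 7 = -12756/77 - 7 = -13295/77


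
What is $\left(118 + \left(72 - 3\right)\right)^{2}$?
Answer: $34969$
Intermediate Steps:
$\left(118 + \left(72 - 3\right)\right)^{2} = \left(118 + 69\right)^{2} = 187^{2} = 34969$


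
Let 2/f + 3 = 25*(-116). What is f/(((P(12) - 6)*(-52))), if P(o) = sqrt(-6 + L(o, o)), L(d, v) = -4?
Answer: -3/1735994 - I*sqrt(10)/3471988 ≈ -1.7281e-6 - 9.108e-7*I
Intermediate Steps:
P(o) = I*sqrt(10) (P(o) = sqrt(-6 - 4) = sqrt(-10) = I*sqrt(10))
f = -2/2903 (f = 2/(-3 + 25*(-116)) = 2/(-3 - 2900) = 2/(-2903) = 2*(-1/2903) = -2/2903 ≈ -0.00068894)
f/(((P(12) - 6)*(-52))) = -2*(-1/(52*(I*sqrt(10) - 6)))/2903 = -2*(-1/(52*(-6 + I*sqrt(10))))/2903 = -2/(2903*(312 - 52*I*sqrt(10)))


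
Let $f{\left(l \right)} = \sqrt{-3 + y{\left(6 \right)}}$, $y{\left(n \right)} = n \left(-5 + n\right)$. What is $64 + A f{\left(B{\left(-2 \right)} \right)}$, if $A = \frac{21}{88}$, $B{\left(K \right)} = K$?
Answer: $64 + \frac{21 \sqrt{3}}{88} \approx 64.413$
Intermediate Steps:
$A = \frac{21}{88}$ ($A = 21 \cdot \frac{1}{88} = \frac{21}{88} \approx 0.23864$)
$f{\left(l \right)} = \sqrt{3}$ ($f{\left(l \right)} = \sqrt{-3 + 6 \left(-5 + 6\right)} = \sqrt{-3 + 6 \cdot 1} = \sqrt{-3 + 6} = \sqrt{3}$)
$64 + A f{\left(B{\left(-2 \right)} \right)} = 64 + \frac{21 \sqrt{3}}{88}$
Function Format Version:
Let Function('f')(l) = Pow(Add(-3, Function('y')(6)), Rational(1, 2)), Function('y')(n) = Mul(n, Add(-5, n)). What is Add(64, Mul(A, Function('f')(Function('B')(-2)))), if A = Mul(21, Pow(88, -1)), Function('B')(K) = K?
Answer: Add(64, Mul(Rational(21, 88), Pow(3, Rational(1, 2)))) ≈ 64.413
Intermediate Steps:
A = Rational(21, 88) (A = Mul(21, Rational(1, 88)) = Rational(21, 88) ≈ 0.23864)
Function('f')(l) = Pow(3, Rational(1, 2)) (Function('f')(l) = Pow(Add(-3, Mul(6, Add(-5, 6))), Rational(1, 2)) = Pow(Add(-3, Mul(6, 1)), Rational(1, 2)) = Pow(Add(-3, 6), Rational(1, 2)) = Pow(3, Rational(1, 2)))
Add(64, Mul(A, Function('f')(Function('B')(-2)))) = Add(64, Mul(Rational(21, 88), Pow(3, Rational(1, 2))))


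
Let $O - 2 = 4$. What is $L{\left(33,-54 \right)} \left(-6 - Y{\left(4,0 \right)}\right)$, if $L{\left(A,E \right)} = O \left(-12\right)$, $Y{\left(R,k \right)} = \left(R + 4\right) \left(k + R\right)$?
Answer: $2736$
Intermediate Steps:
$Y{\left(R,k \right)} = \left(4 + R\right) \left(R + k\right)$
$O = 6$ ($O = 2 + 4 = 6$)
$L{\left(A,E \right)} = -72$ ($L{\left(A,E \right)} = 6 \left(-12\right) = -72$)
$L{\left(33,-54 \right)} \left(-6 - Y{\left(4,0 \right)}\right) = - 72 \left(-6 - \left(4^{2} + 4 \cdot 4 + 4 \cdot 0 + 4 \cdot 0\right)\right) = - 72 \left(-6 - \left(16 + 16 + 0 + 0\right)\right) = - 72 \left(-6 - 32\right) = \left(-72\right) \left(-38\right) = 2736$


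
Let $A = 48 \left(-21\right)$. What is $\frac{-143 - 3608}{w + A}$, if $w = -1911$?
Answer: $\frac{3751}{2919} \approx 1.285$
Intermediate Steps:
$A = -1008$
$\frac{-143 - 3608}{w + A} = \frac{-143 - 3608}{-1911 - 1008} = - \frac{3751}{-2919} = \left(-3751\right) \left(- \frac{1}{2919}\right) = \frac{3751}{2919}$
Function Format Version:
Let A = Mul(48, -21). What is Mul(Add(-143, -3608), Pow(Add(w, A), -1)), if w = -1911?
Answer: Rational(3751, 2919) ≈ 1.2850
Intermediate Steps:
A = -1008
Mul(Add(-143, -3608), Pow(Add(w, A), -1)) = Mul(Add(-143, -3608), Pow(Add(-1911, -1008), -1)) = Mul(-3751, Pow(-2919, -1)) = Mul(-3751, Rational(-1, 2919)) = Rational(3751, 2919)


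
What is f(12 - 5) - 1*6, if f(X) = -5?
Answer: -11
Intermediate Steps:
f(12 - 5) - 1*6 = -5 - 1*6 = -5 - 6 = -11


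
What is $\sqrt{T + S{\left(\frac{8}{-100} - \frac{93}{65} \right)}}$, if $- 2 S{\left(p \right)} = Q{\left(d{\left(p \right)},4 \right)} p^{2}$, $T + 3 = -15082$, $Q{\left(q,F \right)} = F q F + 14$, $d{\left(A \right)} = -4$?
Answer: $\frac{2 i \sqrt{15873261}}{65} \approx 122.59 i$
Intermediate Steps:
$Q{\left(q,F \right)} = 14 + q F^{2}$ ($Q{\left(q,F \right)} = q F^{2} + 14 = 14 + q F^{2}$)
$T = -15085$ ($T = -3 - 15082 = -15085$)
$S{\left(p \right)} = 25 p^{2}$ ($S{\left(p \right)} = - \frac{\left(14 - 4 \cdot 4^{2}\right) p^{2}}{2} = - \frac{\left(14 - 64\right) p^{2}}{2} = - \frac{\left(-50\right) p^{2}}{2} = 25 p^{2}$)
$\sqrt{T + S{\left(\frac{8}{-100} - \frac{93}{65} \right)}} = \sqrt{-15085 + 25 \left(\frac{8}{-100} - \frac{93}{65}\right)^{2}} = \sqrt{-15085 + 25 \left(8 \left(- \frac{1}{100}\right) - \frac{93}{65}\right)^{2}} = \sqrt{-15085 + 25 \left(- \frac{2}{25} - \frac{93}{65}\right)^{2}} = \sqrt{-15085 + 25 \left(- \frac{491}{325}\right)^{2}} = \sqrt{-15085 + 25 \cdot \frac{241081}{105625}} = \sqrt{-15085 + \frac{241081}{4225}} = \sqrt{- \frac{63493044}{4225}} = \frac{2 i \sqrt{15873261}}{65}$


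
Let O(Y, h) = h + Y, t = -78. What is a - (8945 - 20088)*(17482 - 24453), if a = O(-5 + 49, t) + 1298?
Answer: -77676589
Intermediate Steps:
O(Y, h) = Y + h
a = 1264 (a = ((-5 + 49) - 78) + 1298 = (44 - 78) + 1298 = -34 + 1298 = 1264)
a - (8945 - 20088)*(17482 - 24453) = 1264 - (8945 - 20088)*(17482 - 24453) = 1264 - (-11143)*(-6971) = 1264 - 1*77677853 = 1264 - 77677853 = -77676589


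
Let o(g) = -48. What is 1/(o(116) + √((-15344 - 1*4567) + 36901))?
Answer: 24/7343 + √16990/14686 ≈ 0.012144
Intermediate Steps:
1/(o(116) + √((-15344 - 1*4567) + 36901)) = 1/(-48 + √((-15344 - 1*4567) + 36901)) = 1/(-48 + √((-15344 - 4567) + 36901)) = 1/(-48 + √(-19911 + 36901)) = 1/(-48 + √16990)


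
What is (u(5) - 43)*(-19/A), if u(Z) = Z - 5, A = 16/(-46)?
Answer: -18791/8 ≈ -2348.9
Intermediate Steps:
A = -8/23 (A = 16*(-1/46) = -8/23 ≈ -0.34783)
u(Z) = -5 + Z
(u(5) - 43)*(-19/A) = ((-5 + 5) - 43)*(-19/(-8/23)) = (0 - 43)*(-19*(-23/8)) = -43*437/8 = -18791/8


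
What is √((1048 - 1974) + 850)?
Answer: 2*I*√19 ≈ 8.7178*I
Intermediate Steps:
√((1048 - 1974) + 850) = √(-926 + 850) = √(-76) = 2*I*√19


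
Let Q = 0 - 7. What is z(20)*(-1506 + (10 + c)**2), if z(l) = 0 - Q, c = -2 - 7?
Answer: -10535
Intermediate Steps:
c = -9
Q = -7
z(l) = 7 (z(l) = 0 - 1*(-7) = 0 + 7 = 7)
z(20)*(-1506 + (10 + c)**2) = 7*(-1506 + (10 - 9)**2) = 7*(-1506 + 1**2) = 7*(-1506 + 1) = 7*(-1505) = -10535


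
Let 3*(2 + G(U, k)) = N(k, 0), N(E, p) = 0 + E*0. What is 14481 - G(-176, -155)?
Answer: 14483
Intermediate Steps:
N(E, p) = 0 (N(E, p) = 0 + 0 = 0)
G(U, k) = -2 (G(U, k) = -2 + (⅓)*0 = -2 + 0 = -2)
14481 - G(-176, -155) = 14481 - 1*(-2) = 14481 + 2 = 14483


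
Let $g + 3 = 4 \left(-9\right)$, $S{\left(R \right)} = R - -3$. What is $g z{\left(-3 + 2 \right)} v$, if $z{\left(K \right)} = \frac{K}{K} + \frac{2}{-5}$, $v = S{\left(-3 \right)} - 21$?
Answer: $\frac{2457}{5} \approx 491.4$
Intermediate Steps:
$S{\left(R \right)} = 3 + R$ ($S{\left(R \right)} = R + 3 = 3 + R$)
$v = -21$ ($v = \left(3 - 3\right) - 21 = 0 - 21 = -21$)
$g = -39$ ($g = -3 + 4 \left(-9\right) = -3 - 36 = -39$)
$z{\left(K \right)} = \frac{3}{5}$ ($z{\left(K \right)} = 1 + 2 \left(- \frac{1}{5}\right) = 1 - \frac{2}{5} = \frac{3}{5}$)
$g z{\left(-3 + 2 \right)} v = \left(-39\right) \frac{3}{5} \left(-21\right) = \left(- \frac{117}{5}\right) \left(-21\right) = \frac{2457}{5}$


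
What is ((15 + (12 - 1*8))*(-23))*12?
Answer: -5244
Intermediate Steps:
((15 + (12 - 1*8))*(-23))*12 = ((15 + (12 - 8))*(-23))*12 = ((15 + 4)*(-23))*12 = (19*(-23))*12 = -437*12 = -5244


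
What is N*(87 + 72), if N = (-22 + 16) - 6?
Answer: -1908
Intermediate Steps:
N = -12 (N = -6 - 6 = -12)
N*(87 + 72) = -12*(87 + 72) = -12*159 = -1908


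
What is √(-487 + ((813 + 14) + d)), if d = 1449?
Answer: √1789 ≈ 42.297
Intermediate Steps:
√(-487 + ((813 + 14) + d)) = √(-487 + ((813 + 14) + 1449)) = √(-487 + (827 + 1449)) = √(-487 + 2276) = √1789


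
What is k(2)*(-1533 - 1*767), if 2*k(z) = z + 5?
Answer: -8050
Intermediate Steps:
k(z) = 5/2 + z/2 (k(z) = (z + 5)/2 = (5 + z)/2 = 5/2 + z/2)
k(2)*(-1533 - 1*767) = (5/2 + (1/2)*2)*(-1533 - 1*767) = (5/2 + 1)*(-1533 - 767) = (7/2)*(-2300) = -8050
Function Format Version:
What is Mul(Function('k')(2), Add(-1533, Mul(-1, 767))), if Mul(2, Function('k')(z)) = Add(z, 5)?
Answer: -8050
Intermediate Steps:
Function('k')(z) = Add(Rational(5, 2), Mul(Rational(1, 2), z)) (Function('k')(z) = Mul(Rational(1, 2), Add(z, 5)) = Mul(Rational(1, 2), Add(5, z)) = Add(Rational(5, 2), Mul(Rational(1, 2), z)))
Mul(Function('k')(2), Add(-1533, Mul(-1, 767))) = Mul(Add(Rational(5, 2), Mul(Rational(1, 2), 2)), Add(-1533, Mul(-1, 767))) = Mul(Add(Rational(5, 2), 1), Add(-1533, -767)) = Mul(Rational(7, 2), -2300) = -8050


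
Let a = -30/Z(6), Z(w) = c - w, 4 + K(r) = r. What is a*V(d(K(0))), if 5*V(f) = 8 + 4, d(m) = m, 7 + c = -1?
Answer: 36/7 ≈ 5.1429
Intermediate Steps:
c = -8 (c = -7 - 1 = -8)
K(r) = -4 + r
Z(w) = -8 - w
V(f) = 12/5 (V(f) = (8 + 4)/5 = (⅕)*12 = 12/5)
a = 15/7 (a = -30/(-8 - 1*6) = -30/(-8 - 6) = -30/(-14) = -30*(-1/14) = 15/7 ≈ 2.1429)
a*V(d(K(0))) = (15/7)*(12/5) = 36/7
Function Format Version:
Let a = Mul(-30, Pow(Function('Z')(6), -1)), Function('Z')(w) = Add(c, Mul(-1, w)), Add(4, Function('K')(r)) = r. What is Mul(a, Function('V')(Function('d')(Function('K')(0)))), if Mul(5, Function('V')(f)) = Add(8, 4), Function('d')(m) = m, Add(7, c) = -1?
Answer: Rational(36, 7) ≈ 5.1429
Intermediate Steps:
c = -8 (c = Add(-7, -1) = -8)
Function('K')(r) = Add(-4, r)
Function('Z')(w) = Add(-8, Mul(-1, w))
Function('V')(f) = Rational(12, 5) (Function('V')(f) = Mul(Rational(1, 5), Add(8, 4)) = Mul(Rational(1, 5), 12) = Rational(12, 5))
a = Rational(15, 7) (a = Mul(-30, Pow(Add(-8, Mul(-1, 6)), -1)) = Mul(-30, Pow(Add(-8, -6), -1)) = Mul(-30, Pow(-14, -1)) = Mul(-30, Rational(-1, 14)) = Rational(15, 7) ≈ 2.1429)
Mul(a, Function('V')(Function('d')(Function('K')(0)))) = Mul(Rational(15, 7), Rational(12, 5)) = Rational(36, 7)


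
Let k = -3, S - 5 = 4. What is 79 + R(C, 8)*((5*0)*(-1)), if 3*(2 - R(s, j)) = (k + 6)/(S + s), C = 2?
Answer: 79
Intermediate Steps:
S = 9 (S = 5 + 4 = 9)
R(s, j) = 2 - 1/(9 + s) (R(s, j) = 2 - (-3 + 6)/(3*(9 + s)) = 2 - 1/(9 + s))
79 + R(C, 8)*((5*0)*(-1)) = 79 + ((17 + 2*2)/(9 + 2))*((5*0)*(-1)) = 79 + ((17 + 4)/11)*(0*(-1)) = 79 + ((1/11)*21)*0 = 79 + (21/11)*0 = 79 + 0 = 79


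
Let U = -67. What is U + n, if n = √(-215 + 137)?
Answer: -67 + I*√78 ≈ -67.0 + 8.8318*I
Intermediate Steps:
n = I*√78 (n = √(-78) = I*√78 ≈ 8.8318*I)
U + n = -67 + I*√78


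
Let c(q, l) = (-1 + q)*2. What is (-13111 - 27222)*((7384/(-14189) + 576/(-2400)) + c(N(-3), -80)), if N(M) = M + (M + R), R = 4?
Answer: 96721921972/354725 ≈ 2.7267e+5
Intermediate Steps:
N(M) = 4 + 2*M (N(M) = M + (M + 4) = M + (4 + M) = 4 + 2*M)
c(q, l) = -2 + 2*q
(-13111 - 27222)*((7384/(-14189) + 576/(-2400)) + c(N(-3), -80)) = (-13111 - 27222)*((7384/(-14189) + 576/(-2400)) + (-2 + 2*(4 + 2*(-3)))) = -40333*((7384*(-1/14189) + 576*(-1/2400)) + (-2 + 2*(4 - 6))) = -40333*((-7384/14189 - 6/25) + (-2 + 2*(-2))) = -40333*(-269734/354725 + (-2 - 4)) = -40333*(-269734/354725 - 6) = -40333*(-2398084/354725) = 96721921972/354725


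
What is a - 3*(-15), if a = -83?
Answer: -38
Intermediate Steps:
a - 3*(-15) = -83 - 3*(-15) = -83 + 45 = -38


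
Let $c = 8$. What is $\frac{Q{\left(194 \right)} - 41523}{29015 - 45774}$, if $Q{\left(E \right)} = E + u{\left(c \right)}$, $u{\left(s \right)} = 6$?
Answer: $\frac{41323}{16759} \approx 2.4657$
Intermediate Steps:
$Q{\left(E \right)} = 6 + E$ ($Q{\left(E \right)} = E + 6 = 6 + E$)
$\frac{Q{\left(194 \right)} - 41523}{29015 - 45774} = \frac{\left(6 + 194\right) - 41523}{29015 - 45774} = \frac{200 - 41523}{-16759} = \left(-41323\right) \left(- \frac{1}{16759}\right) = \frac{41323}{16759}$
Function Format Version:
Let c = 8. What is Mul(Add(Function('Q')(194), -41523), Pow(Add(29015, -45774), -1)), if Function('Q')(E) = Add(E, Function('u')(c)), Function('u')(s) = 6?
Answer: Rational(41323, 16759) ≈ 2.4657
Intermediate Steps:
Function('Q')(E) = Add(6, E) (Function('Q')(E) = Add(E, 6) = Add(6, E))
Mul(Add(Function('Q')(194), -41523), Pow(Add(29015, -45774), -1)) = Mul(Add(Add(6, 194), -41523), Pow(Add(29015, -45774), -1)) = Mul(Add(200, -41523), Pow(-16759, -1)) = Mul(-41323, Rational(-1, 16759)) = Rational(41323, 16759)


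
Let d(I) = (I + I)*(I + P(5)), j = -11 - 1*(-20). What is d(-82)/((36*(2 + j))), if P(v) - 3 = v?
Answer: 3034/99 ≈ 30.646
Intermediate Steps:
P(v) = 3 + v
j = 9 (j = -11 + 20 = 9)
d(I) = 2*I*(8 + I) (d(I) = (I + I)*(I + (3 + 5)) = (2*I)*(I + 8) = (2*I)*(8 + I) = 2*I*(8 + I))
d(-82)/((36*(2 + j))) = (2*(-82)*(8 - 82))/((36*(2 + 9))) = (2*(-82)*(-74))/((36*11)) = 12136/396 = 12136*(1/396) = 3034/99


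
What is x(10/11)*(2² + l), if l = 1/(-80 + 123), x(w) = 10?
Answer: 1730/43 ≈ 40.233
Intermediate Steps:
l = 1/43 ≈ 0.023256
x(10/11)*(2² + l) = 10*(2² + 1/43) = 10*(4 + 1/43) = 10*(173/43) = 1730/43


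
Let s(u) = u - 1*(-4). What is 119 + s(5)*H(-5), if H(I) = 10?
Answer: 209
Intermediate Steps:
s(u) = 4 + u (s(u) = u + 4 = 4 + u)
119 + s(5)*H(-5) = 119 + (4 + 5)*10 = 119 + 9*10 = 119 + 90 = 209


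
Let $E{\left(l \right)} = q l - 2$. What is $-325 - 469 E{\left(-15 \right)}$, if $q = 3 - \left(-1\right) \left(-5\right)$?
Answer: $-13457$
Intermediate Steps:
$q = -2$ ($q = 3 - 5 = -2$)
$E{\left(l \right)} = -2 - 2 l$ ($E{\left(l \right)} = - 2 l - 2 = -2 - 2 l$)
$-325 - 469 E{\left(-15 \right)} = -325 - 469 \left(-2 - -30\right) = -325 - 469 \left(-2 + 30\right) = -325 - 13132 = -13457$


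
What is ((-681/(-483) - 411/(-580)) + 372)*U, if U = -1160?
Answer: -69870382/161 ≈ -4.3398e+5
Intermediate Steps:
((-681/(-483) - 411/(-580)) + 372)*U = ((-681/(-483) - 411/(-580)) + 372)*(-1160) = ((-681*(-1/483) - 411*(-1/580)) + 372)*(-1160) = ((227/161 + 411/580) + 372)*(-1160) = (197831/93380 + 372)*(-1160) = (34935191/93380)*(-1160) = -69870382/161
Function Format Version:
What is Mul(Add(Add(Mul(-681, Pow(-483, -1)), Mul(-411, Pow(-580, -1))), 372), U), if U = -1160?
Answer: Rational(-69870382, 161) ≈ -4.3398e+5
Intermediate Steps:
Mul(Add(Add(Mul(-681, Pow(-483, -1)), Mul(-411, Pow(-580, -1))), 372), U) = Mul(Add(Add(Mul(-681, Pow(-483, -1)), Mul(-411, Pow(-580, -1))), 372), -1160) = Mul(Add(Add(Mul(-681, Rational(-1, 483)), Mul(-411, Rational(-1, 580))), 372), -1160) = Mul(Add(Add(Rational(227, 161), Rational(411, 580)), 372), -1160) = Mul(Add(Rational(197831, 93380), 372), -1160) = Mul(Rational(34935191, 93380), -1160) = Rational(-69870382, 161)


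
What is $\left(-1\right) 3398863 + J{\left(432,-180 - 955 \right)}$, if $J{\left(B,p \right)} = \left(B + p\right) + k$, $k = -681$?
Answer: $-3400247$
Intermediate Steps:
$J{\left(B,p \right)} = -681 + B + p$ ($J{\left(B,p \right)} = \left(B + p\right) - 681 = -681 + B + p$)
$\left(-1\right) 3398863 + J{\left(432,-180 - 955 \right)} = \left(-1\right) 3398863 - 1384 = -3398863 - 1384 = -3400247$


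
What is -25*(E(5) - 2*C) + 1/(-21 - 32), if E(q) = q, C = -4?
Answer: -17226/53 ≈ -325.02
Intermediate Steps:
-25*(E(5) - 2*C) + 1/(-21 - 32) = -25*(5 - 2*(-4)) + 1/(-21 - 32) = -25*(5 + 8) + 1/(-53) = -25*13 - 1/53 = -325 - 1/53 = -17226/53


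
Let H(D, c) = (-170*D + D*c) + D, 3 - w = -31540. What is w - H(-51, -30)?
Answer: 21394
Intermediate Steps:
w = 31543 (w = 3 - 1*(-31540) = 3 + 31540 = 31543)
H(D, c) = -169*D + D*c
w - H(-51, -30) = 31543 - (-51)*(-169 - 30) = 31543 - (-51)*(-199) = 31543 - 1*10149 = 31543 - 10149 = 21394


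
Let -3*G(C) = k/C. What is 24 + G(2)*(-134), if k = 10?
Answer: 742/3 ≈ 247.33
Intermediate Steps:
G(C) = -10/(3*C)
24 + G(2)*(-134) = 24 - 10/3/2*(-134) = 24 - 10/3*1/2*(-134) = 24 - 5/3*(-134) = 24 + 670/3 = 742/3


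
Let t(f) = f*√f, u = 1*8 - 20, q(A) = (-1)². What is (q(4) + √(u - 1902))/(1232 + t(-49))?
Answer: (49 - 176*I)*(I - √1914)/233639 ≈ -0.008422 + 0.033166*I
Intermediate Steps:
q(A) = 1
u = -12 (u = 8 - 20 = -12)
t(f) = f^(3/2)
(q(4) + √(u - 1902))/(1232 + t(-49)) = (1 + √(-12 - 1902))/(1232 + (-49)^(3/2)) = (1 + √(-1914))/(1232 - 343*I) = (1 + I*√1914)*((1232 + 343*I)/1635473) = (1 + I*√1914)*(1232 + 343*I)/1635473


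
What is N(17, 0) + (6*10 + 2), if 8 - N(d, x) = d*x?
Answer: 70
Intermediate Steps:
N(d, x) = 8 - d*x
N(17, 0) + (6*10 + 2) = (8 - 1*17*0) + (6*10 + 2) = (8 + 0) + (60 + 2) = 8 + 62 = 70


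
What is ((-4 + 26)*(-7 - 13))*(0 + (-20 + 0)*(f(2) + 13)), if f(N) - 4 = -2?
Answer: 132000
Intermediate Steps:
f(N) = 2 (f(N) = 4 - 2 = 2)
((-4 + 26)*(-7 - 13))*(0 + (-20 + 0)*(f(2) + 13)) = ((-4 + 26)*(-7 - 13))*(0 + (-20 + 0)*(2 + 13)) = (22*(-20))*(0 - 20*15) = -440*(0 - 300) = -440*(-300) = 132000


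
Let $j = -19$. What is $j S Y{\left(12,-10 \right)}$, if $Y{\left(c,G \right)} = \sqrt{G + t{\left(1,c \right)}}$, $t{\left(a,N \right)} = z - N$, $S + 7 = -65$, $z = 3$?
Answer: $1368 i \sqrt{19} \approx 5963.0 i$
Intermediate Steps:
$S = -72$ ($S = -7 - 65 = -72$)
$t{\left(a,N \right)} = 3 - N$
$Y{\left(c,G \right)} = \sqrt{3 + G - c}$ ($Y{\left(c,G \right)} = \sqrt{G - \left(-3 + c\right)} = \sqrt{3 + G - c}$)
$j S Y{\left(12,-10 \right)} = \left(-19\right) \left(-72\right) \sqrt{3 - 10 - 12} = 1368 \sqrt{3 - 10 - 12} = 1368 \sqrt{-19} = 1368 i \sqrt{19}$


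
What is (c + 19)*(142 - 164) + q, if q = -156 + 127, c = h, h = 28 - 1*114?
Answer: 1445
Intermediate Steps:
h = -86 (h = 28 - 114 = -86)
c = -86
q = -29
(c + 19)*(142 - 164) + q = (-86 + 19)*(142 - 164) - 29 = -67*(-22) - 29 = 1474 - 29 = 1445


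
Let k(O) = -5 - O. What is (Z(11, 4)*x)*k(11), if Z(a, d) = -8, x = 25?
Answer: 3200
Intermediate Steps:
(Z(11, 4)*x)*k(11) = (-8*25)*(-5 - 1*11) = -200*(-5 - 11) = -200*(-16) = 3200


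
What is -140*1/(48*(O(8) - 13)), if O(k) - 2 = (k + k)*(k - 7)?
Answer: -7/12 ≈ -0.58333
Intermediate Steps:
O(k) = 2 + 2*k*(-7 + k) (O(k) = 2 + (k + k)*(k - 7) = 2 + (2*k)*(-7 + k) = 2 + 2*k*(-7 + k))
-140*1/(48*(O(8) - 13)) = -140*1/(48*((2 - 14*8 + 2*8**2) - 13)) = -140*1/(48*((2 - 112 + 2*64) - 13)) = -140*1/(48*((2 - 112 + 128) - 13)) = -140*1/(48*(18 - 13)) = -140/(48*5) = -140/240 = -140*1/240 = -7/12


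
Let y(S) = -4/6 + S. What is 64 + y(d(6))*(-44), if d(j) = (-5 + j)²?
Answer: 148/3 ≈ 49.333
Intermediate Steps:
y(S) = -⅔ + S (y(S) = -4*⅙ + S = -⅔ + S)
64 + y(d(6))*(-44) = 64 + (-⅔ + (-5 + 6)²)*(-44) = 64 + (-⅔ + 1²)*(-44) = 64 + (-⅔ + 1)*(-44) = 64 + (⅓)*(-44) = 64 - 44/3 = 148/3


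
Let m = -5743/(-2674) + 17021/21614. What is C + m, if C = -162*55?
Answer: -128697813851/14448959 ≈ -8907.1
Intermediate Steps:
m = 42410839/14448959 (m = -5743*(-1/2674) + 17021*(1/21614) = 5743/2674 + 17021/21614 = 42410839/14448959 ≈ 2.9352)
C = -8910
C + m = -8910 + 42410839/14448959 = -128697813851/14448959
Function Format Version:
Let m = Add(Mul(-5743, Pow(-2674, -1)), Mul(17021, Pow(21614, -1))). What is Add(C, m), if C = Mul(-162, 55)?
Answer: Rational(-128697813851, 14448959) ≈ -8907.1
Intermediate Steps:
m = Rational(42410839, 14448959) (m = Add(Mul(-5743, Rational(-1, 2674)), Mul(17021, Rational(1, 21614))) = Add(Rational(5743, 2674), Rational(17021, 21614)) = Rational(42410839, 14448959) ≈ 2.9352)
C = -8910
Add(C, m) = Add(-8910, Rational(42410839, 14448959)) = Rational(-128697813851, 14448959)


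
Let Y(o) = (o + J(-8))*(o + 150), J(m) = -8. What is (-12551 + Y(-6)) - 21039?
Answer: -35606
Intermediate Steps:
Y(o) = (-8 + o)*(150 + o) (Y(o) = (o - 8)*(o + 150) = (-8 + o)*(150 + o))
(-12551 + Y(-6)) - 21039 = (-12551 + (-1200 + (-6)² + 142*(-6))) - 21039 = (-12551 + (-1200 + 36 - 852)) - 21039 = (-12551 - 2016) - 21039 = -14567 - 21039 = -35606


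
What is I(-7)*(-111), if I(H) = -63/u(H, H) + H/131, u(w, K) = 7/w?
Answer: -915306/131 ≈ -6987.1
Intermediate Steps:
I(H) = -1178*H/131 (I(H) = -63*H/7 + H/131 = -9*H + H*(1/131) = -9*H + H/131 = -1178*H/131)
I(-7)*(-111) = -1178/131*(-7)*(-111) = (8246/131)*(-111) = -915306/131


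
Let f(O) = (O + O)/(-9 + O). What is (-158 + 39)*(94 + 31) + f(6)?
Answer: -14879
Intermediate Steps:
f(O) = 2*O/(-9 + O) (f(O) = (2*O)/(-9 + O) = 2*O/(-9 + O))
(-158 + 39)*(94 + 31) + f(6) = (-158 + 39)*(94 + 31) + 2*6/(-9 + 6) = -119*125 + 2*6/(-3) = -14875 + 2*6*(-1/3) = -14875 - 4 = -14879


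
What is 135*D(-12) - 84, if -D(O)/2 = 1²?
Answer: -354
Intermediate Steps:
D(O) = -2 (D(O) = -2*1² = -2*1 = -2)
135*D(-12) - 84 = 135*(-2) - 84 = -270 - 84 = -354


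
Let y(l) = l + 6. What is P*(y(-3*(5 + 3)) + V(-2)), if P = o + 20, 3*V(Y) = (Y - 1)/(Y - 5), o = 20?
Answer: -5000/7 ≈ -714.29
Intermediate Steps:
y(l) = 6 + l
V(Y) = (-1 + Y)/(3*(-5 + Y)) (V(Y) = ((Y - 1)/(Y - 5))/3 = ((-1 + Y)/(-5 + Y))/3 = (-1 + Y)/(3*(-5 + Y)))
P = 40 (P = 20 + 20 = 40)
P*(y(-3*(5 + 3)) + V(-2)) = 40*((6 - 3*(5 + 3)) + (-1 - 2)/(3*(-5 - 2))) = 40*((6 - 3*8) + (⅓)*(-3)/(-7)) = 40*((6 - 24) + (⅓)*(-⅐)*(-3)) = 40*(-18 + ⅐) = 40*(-125/7) = -5000/7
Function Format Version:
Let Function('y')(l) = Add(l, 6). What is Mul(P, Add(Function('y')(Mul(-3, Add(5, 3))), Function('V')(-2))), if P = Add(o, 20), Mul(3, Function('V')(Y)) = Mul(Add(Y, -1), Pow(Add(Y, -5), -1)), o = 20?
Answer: Rational(-5000, 7) ≈ -714.29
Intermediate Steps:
Function('y')(l) = Add(6, l)
Function('V')(Y) = Mul(Rational(1, 3), Pow(Add(-5, Y), -1), Add(-1, Y)) (Function('V')(Y) = Mul(Rational(1, 3), Mul(Add(Y, -1), Pow(Add(Y, -5), -1))) = Mul(Rational(1, 3), Mul(Add(-1, Y), Pow(Add(-5, Y), -1))) = Mul(Rational(1, 3), Mul(Pow(Add(-5, Y), -1), Add(-1, Y))) = Mul(Rational(1, 3), Pow(Add(-5, Y), -1), Add(-1, Y)))
P = 40 (P = Add(20, 20) = 40)
Mul(P, Add(Function('y')(Mul(-3, Add(5, 3))), Function('V')(-2))) = Mul(40, Add(Add(6, Mul(-3, Add(5, 3))), Mul(Rational(1, 3), Pow(Add(-5, -2), -1), Add(-1, -2)))) = Mul(40, Add(Add(6, Mul(-3, 8)), Mul(Rational(1, 3), Pow(-7, -1), -3))) = Mul(40, Add(Add(6, -24), Mul(Rational(1, 3), Rational(-1, 7), -3))) = Mul(40, Add(-18, Rational(1, 7))) = Mul(40, Rational(-125, 7)) = Rational(-5000, 7)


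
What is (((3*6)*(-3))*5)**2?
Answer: 72900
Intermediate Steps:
(((3*6)*(-3))*5)**2 = ((18*(-3))*5)**2 = (-54*5)**2 = (-270)**2 = 72900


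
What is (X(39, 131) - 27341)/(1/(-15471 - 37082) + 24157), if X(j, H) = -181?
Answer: -723181833/634761410 ≈ -1.1393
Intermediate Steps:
(X(39, 131) - 27341)/(1/(-15471 - 37082) + 24157) = (-181 - 27341)/(1/(-15471 - 37082) + 24157) = -27522/(1/(-52553) + 24157) = -27522/(-1/52553 + 24157) = -27522/1269522820/52553 = -27522*52553/1269522820 = -723181833/634761410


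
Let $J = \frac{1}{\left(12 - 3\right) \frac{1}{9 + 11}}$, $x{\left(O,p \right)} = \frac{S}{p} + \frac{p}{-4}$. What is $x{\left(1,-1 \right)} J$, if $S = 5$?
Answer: $- \frac{95}{9} \approx -10.556$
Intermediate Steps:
$x{\left(O,p \right)} = \frac{5}{p} - \frac{p}{4}$ ($x{\left(O,p \right)} = \frac{5}{p} + \frac{p}{-4} = \frac{5}{p} + p \left(- \frac{1}{4}\right) = \frac{5}{p} - \frac{p}{4}$)
$J = \frac{20}{9}$ ($J = \frac{1}{9 \cdot \frac{1}{20}} = \frac{1}{\frac{9}{20}} = \frac{20}{9} \approx 2.2222$)
$x{\left(1,-1 \right)} J = \left(\frac{5}{-1} - - \frac{1}{4}\right) \frac{20}{9} = \left(5 \left(-1\right) + \frac{1}{4}\right) \frac{20}{9} = \left(-5 + \frac{1}{4}\right) \frac{20}{9} = \left(- \frac{19}{4}\right) \frac{20}{9} = - \frac{95}{9}$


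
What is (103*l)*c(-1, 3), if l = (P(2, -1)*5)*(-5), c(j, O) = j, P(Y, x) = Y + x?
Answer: 2575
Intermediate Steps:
l = -25 (l = ((2 - 1)*5)*(-5) = (1*5)*(-5) = 5*(-5) = -25)
(103*l)*c(-1, 3) = (103*(-25))*(-1) = -2575*(-1) = 2575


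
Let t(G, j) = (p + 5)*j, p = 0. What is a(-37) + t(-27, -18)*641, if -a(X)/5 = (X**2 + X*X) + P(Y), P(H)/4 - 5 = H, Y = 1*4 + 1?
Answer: -71580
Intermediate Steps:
Y = 5 (Y = 4 + 1 = 5)
P(H) = 20 + 4*H
t(G, j) = 5*j (t(G, j) = (0 + 5)*j = 5*j)
a(X) = -200 - 10*X**2 (a(X) = -5*((X**2 + X*X) + (20 + 4*5)) = -5*((X**2 + X**2) + (20 + 20)) = -5*(2*X**2 + 40) = -5*(40 + 2*X**2) = -200 - 10*X**2)
a(-37) + t(-27, -18)*641 = (-200 - 10*(-37)**2) + (5*(-18))*641 = (-200 - 10*1369) - 90*641 = (-200 - 13690) - 57690 = -13890 - 57690 = -71580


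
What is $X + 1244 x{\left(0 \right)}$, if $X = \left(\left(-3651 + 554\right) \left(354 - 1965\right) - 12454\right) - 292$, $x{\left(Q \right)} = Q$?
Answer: $4976521$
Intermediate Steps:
$X = 4976521$ ($X = \left(\left(-3097\right) \left(-1611\right) - 12454\right) - 292 = \left(4989267 - 12454\right) - 292 = 4976813 - 292 = 4976521$)
$X + 1244 x{\left(0 \right)} = 4976521 + 1244 \cdot 0 = 4976521 + 0 = 4976521$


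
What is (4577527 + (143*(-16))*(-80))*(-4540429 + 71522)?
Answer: -21274531190269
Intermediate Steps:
(4577527 + (143*(-16))*(-80))*(-4540429 + 71522) = (4577527 - 2288*(-80))*(-4468907) = (4577527 + 183040)*(-4468907) = 4760567*(-4468907) = -21274531190269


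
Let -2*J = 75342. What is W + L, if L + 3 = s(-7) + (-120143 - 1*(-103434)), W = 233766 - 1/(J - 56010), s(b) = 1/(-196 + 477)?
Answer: 5713807946456/26324361 ≈ 2.1705e+5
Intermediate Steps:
J = -37671 (J = -½*75342 = -37671)
s(b) = 1/281
W = 21899432647/93681 (W = 233766 - 1/(-37671 - 56010) = 233766 - 1/(-93681) = 233766 - 1*(-1/93681) = 233766 + 1/93681 = 21899432647/93681 ≈ 2.3377e+5)
L = -4696071/281 (L = -3 + (1/281 + (-120143 - 1*(-103434))) = -3 + (1/281 + (-120143 + 103434)) = -3 + (1/281 - 16709) = -3 - 4695228/281 = -4696071/281 ≈ -16712.)
W + L = 21899432647/93681 - 4696071/281 = 5713807946456/26324361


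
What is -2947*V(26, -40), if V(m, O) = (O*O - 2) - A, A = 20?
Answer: -4650366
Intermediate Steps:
V(m, O) = -22 + O² (V(m, O) = (O*O - 2) - 1*20 = (O² - 2) - 20 = (-2 + O²) - 20 = -22 + O²)
-2947*V(26, -40) = -2947*(-22 + (-40)²) = -2947*(-22 + 1600) = -2947*1578 = -4650366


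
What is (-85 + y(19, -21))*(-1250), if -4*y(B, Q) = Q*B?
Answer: -36875/2 ≈ -18438.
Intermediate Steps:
y(B, Q) = -B*Q/4 (y(B, Q) = -Q*B/4 = -B*Q/4)
(-85 + y(19, -21))*(-1250) = (-85 - ¼*19*(-21))*(-1250) = (-85 + 399/4)*(-1250) = (59/4)*(-1250) = -36875/2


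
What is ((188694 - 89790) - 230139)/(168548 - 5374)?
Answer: -131235/163174 ≈ -0.80426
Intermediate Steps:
((188694 - 89790) - 230139)/(168548 - 5374) = (98904 - 230139)/163174 = -131235*1/163174 = -131235/163174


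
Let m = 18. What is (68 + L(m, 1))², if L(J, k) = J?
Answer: 7396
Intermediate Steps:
(68 + L(m, 1))² = (68 + 18)² = 86² = 7396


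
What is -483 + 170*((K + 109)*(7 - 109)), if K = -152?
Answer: 745137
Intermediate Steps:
-483 + 170*((K + 109)*(7 - 109)) = -483 + 170*((-152 + 109)*(7 - 109)) = -483 + 170*(-43*(-102)) = -483 + 170*4386 = -483 + 745620 = 745137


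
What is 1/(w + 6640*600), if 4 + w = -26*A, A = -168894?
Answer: 1/8375240 ≈ 1.1940e-7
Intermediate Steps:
w = 4391240 (w = -4 - 26*(-168894) = -4 + 4391244 = 4391240)
1/(w + 6640*600) = 1/(4391240 + 6640*600) = 1/(4391240 + 3984000) = 1/8375240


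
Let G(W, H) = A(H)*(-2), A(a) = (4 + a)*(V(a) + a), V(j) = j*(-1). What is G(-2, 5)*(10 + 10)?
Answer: 0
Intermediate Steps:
V(j) = -j
A(a) = 0 (A(a) = (4 + a)*(-a + a) = (4 + a)*0 = 0)
G(W, H) = 0 (G(W, H) = 0*(-2) = 0)
G(-2, 5)*(10 + 10) = 0*(10 + 10) = 0*20 = 0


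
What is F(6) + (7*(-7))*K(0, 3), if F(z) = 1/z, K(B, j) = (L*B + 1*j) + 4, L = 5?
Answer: -2057/6 ≈ -342.83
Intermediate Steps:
K(B, j) = 4 + j + 5*B (K(B, j) = (5*B + 1*j) + 4 = (5*B + j) + 4 = (j + 5*B) + 4 = 4 + j + 5*B)
F(6) + (7*(-7))*K(0, 3) = 1/6 + (7*(-7))*(4 + 3 + 5*0) = ⅙ - 49*(4 + 3 + 0) = ⅙ - 49*7 = ⅙ - 343 = -2057/6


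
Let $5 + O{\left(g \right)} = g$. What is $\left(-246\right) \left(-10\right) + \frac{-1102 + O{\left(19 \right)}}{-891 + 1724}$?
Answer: $\frac{120476}{49} \approx 2458.7$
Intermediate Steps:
$O{\left(g \right)} = -5 + g$
$\left(-246\right) \left(-10\right) + \frac{-1102 + O{\left(19 \right)}}{-891 + 1724} = \left(-246\right) \left(-10\right) + \frac{-1102 + \left(-5 + 19\right)}{-891 + 1724} = 2460 + \frac{-1102 + 14}{833} = 2460 - \frac{64}{49} = \frac{120476}{49}$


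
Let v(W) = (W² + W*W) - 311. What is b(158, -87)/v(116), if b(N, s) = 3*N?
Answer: 158/8867 ≈ 0.017819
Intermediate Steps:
v(W) = -311 + 2*W² (v(W) = (W² + W²) - 311 = 2*W² - 311 = -311 + 2*W²)
b(158, -87)/v(116) = (3*158)/(-311 + 2*116²) = 474/(-311 + 2*13456) = 474/(-311 + 26912) = 474/26601 = 474*(1/26601) = 158/8867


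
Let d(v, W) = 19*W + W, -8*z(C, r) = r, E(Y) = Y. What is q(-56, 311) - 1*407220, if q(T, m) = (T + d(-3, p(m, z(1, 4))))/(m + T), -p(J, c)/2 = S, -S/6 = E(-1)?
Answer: -103841396/255 ≈ -4.0722e+5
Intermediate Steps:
S = 6 (S = -6*(-1) = 6)
z(C, r) = -r/8
p(J, c) = -12 (p(J, c) = -2*6 = -12)
d(v, W) = 20*W
q(T, m) = (-240 + T)/(T + m) (q(T, m) = (T + 20*(-12))/(m + T) = (T - 240)/(T + m) = (-240 + T)/(T + m))
q(-56, 311) - 1*407220 = (-240 - 56)/(-56 + 311) - 1*407220 = -296/255 - 407220 = -103841396/255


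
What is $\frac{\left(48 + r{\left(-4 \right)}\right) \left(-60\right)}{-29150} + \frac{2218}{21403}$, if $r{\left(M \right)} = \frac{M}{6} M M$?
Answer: $\frac{11259742}{62389745} \approx 0.18047$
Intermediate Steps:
$r{\left(M \right)} = \frac{M^{3}}{6}$ ($r{\left(M \right)} = M \frac{1}{6} M M = \frac{M}{6} M M = \frac{M^{2}}{6} M = \frac{M^{3}}{6}$)
$\frac{\left(48 + r{\left(-4 \right)}\right) \left(-60\right)}{-29150} + \frac{2218}{21403} = \frac{\left(48 + \frac{\left(-4\right)^{3}}{6}\right) \left(-60\right)}{-29150} + \frac{2218}{21403} = \left(48 + \frac{1}{6} \left(-64\right)\right) \left(-60\right) \left(- \frac{1}{29150}\right) + 2218 \cdot \frac{1}{21403} = \left(48 - \frac{32}{3}\right) \left(-60\right) \left(- \frac{1}{29150}\right) + \frac{2218}{21403} = \frac{112}{3} \left(-60\right) \left(- \frac{1}{29150}\right) + \frac{2218}{21403} = \left(-2240\right) \left(- \frac{1}{29150}\right) + \frac{2218}{21403} = \frac{224}{2915} + \frac{2218}{21403} = \frac{11259742}{62389745}$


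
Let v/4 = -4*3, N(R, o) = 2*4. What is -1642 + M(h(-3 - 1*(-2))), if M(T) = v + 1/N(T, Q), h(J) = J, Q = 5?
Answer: -13519/8 ≈ -1689.9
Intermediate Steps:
N(R, o) = 8
v = -48 (v = 4*(-4*3) = 4*(-12) = -48)
M(T) = -383/8 (M(T) = -48 + 1/8 = -48 + ⅛ = -383/8)
-1642 + M(h(-3 - 1*(-2))) = -1642 - 383/8 = -13519/8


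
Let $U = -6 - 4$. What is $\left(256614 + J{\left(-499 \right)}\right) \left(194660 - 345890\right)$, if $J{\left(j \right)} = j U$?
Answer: $-39562372920$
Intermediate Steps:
$U = -10$ ($U = -6 - 4 = -10$)
$J{\left(j \right)} = - 10 j$ ($J{\left(j \right)} = j \left(-10\right) = - 10 j$)
$\left(256614 + J{\left(-499 \right)}\right) \left(194660 - 345890\right) = \left(256614 - -4990\right) \left(194660 - 345890\right) = \left(256614 + 4990\right) \left(-151230\right) = 261604 \left(-151230\right) = -39562372920$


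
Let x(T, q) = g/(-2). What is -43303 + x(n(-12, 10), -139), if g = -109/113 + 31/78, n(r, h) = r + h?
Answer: -763340285/17628 ≈ -43303.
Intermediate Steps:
n(r, h) = h + r
g = -4999/8814 (g = -109*1/113 + 31*(1/78) = -109/113 + 31/78 = -4999/8814 ≈ -0.56717)
x(T, q) = 4999/17628 (x(T, q) = -4999/8814/(-2) = -4999/8814*(-½) = 4999/17628)
-43303 + x(n(-12, 10), -139) = -43303 + 4999/17628 = -763340285/17628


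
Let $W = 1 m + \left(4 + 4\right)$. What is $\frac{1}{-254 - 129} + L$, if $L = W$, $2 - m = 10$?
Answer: $- \frac{1}{383} \approx -0.002611$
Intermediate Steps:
$m = -8$ ($m = 2 - 10 = -8$)
$W = 0$ ($W = 1 \left(-8\right) + \left(4 + 4\right) = -8 + 8 = 0$)
$L = 0$
$\frac{1}{-254 - 129} + L = \frac{1}{-254 - 129} + 0 = \frac{1}{-383} + 0 = - \frac{1}{383} + 0 = - \frac{1}{383}$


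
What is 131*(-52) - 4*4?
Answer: -6828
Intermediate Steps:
131*(-52) - 4*4 = -6812 - 16 = -6828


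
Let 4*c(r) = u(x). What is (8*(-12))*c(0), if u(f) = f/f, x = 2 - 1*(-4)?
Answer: -24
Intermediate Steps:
x = 6 (x = 2 + 4 = 6)
u(f) = 1
c(r) = ¼ (c(r) = (¼)*1 = ¼)
(8*(-12))*c(0) = (8*(-12))*(¼) = -96*¼ = -24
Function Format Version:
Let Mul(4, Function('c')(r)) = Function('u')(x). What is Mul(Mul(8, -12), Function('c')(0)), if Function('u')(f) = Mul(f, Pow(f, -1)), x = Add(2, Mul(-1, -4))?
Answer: -24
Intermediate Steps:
x = 6 (x = Add(2, 4) = 6)
Function('u')(f) = 1
Function('c')(r) = Rational(1, 4) (Function('c')(r) = Mul(Rational(1, 4), 1) = Rational(1, 4))
Mul(Mul(8, -12), Function('c')(0)) = Mul(Mul(8, -12), Rational(1, 4)) = Mul(-96, Rational(1, 4)) = -24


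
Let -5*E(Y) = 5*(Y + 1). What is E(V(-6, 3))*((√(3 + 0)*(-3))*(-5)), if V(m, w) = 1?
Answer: -30*√3 ≈ -51.962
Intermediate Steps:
E(Y) = -1 - Y (E(Y) = -(Y + 1) = -(1 + Y) = -(5 + 5*Y)/5 = -1 - Y)
E(V(-6, 3))*((√(3 + 0)*(-3))*(-5)) = (-1 - 1*1)*((√(3 + 0)*(-3))*(-5)) = (-1 - 1)*((√3*(-3))*(-5)) = -2*(-3*√3)*(-5) = -30*√3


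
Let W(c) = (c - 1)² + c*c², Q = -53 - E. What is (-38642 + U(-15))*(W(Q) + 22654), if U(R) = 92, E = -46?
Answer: -862556250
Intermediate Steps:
Q = -7 (Q = -53 - 1*(-46) = -53 + 46 = -7)
W(c) = c³ + (-1 + c)² (W(c) = (-1 + c)² + c³ = c³ + (-1 + c)²)
(-38642 + U(-15))*(W(Q) + 22654) = (-38642 + 92)*(((-7)³ + (-1 - 7)²) + 22654) = -38550*((-343 + (-8)²) + 22654) = -38550*((-343 + 64) + 22654) = -38550*(-279 + 22654) = -38550*22375 = -862556250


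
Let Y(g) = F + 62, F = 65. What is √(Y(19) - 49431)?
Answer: 2*I*√12326 ≈ 222.04*I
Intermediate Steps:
Y(g) = 127 (Y(g) = 65 + 62 = 127)
√(Y(19) - 49431) = √(127 - 49431) = √(-49304) = 2*I*√12326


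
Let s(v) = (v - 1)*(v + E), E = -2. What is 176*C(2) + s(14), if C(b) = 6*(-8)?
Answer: -8292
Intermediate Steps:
s(v) = (-1 + v)*(-2 + v) (s(v) = (v - 1)*(v - 2) = (-1 + v)*(-2 + v))
C(b) = -48
176*C(2) + s(14) = 176*(-48) + (2 + 14² - 3*14) = -8448 + (2 + 196 - 42) = -8448 + 156 = -8292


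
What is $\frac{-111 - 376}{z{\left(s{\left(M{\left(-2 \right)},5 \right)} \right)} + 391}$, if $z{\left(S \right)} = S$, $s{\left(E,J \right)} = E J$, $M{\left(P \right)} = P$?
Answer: $- \frac{487}{381} \approx -1.2782$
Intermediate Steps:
$\frac{-111 - 376}{z{\left(s{\left(M{\left(-2 \right)},5 \right)} \right)} + 391} = \frac{-111 - 376}{\left(-2\right) 5 + 391} = - \frac{487}{-10 + 391} = - \frac{487}{381}$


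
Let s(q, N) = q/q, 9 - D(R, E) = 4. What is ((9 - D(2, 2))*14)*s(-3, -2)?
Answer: 56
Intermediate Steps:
D(R, E) = 5 (D(R, E) = 9 - 1*4 = 9 - 4 = 5)
s(q, N) = 1
((9 - D(2, 2))*14)*s(-3, -2) = ((9 - 1*5)*14)*1 = ((9 - 5)*14)*1 = (4*14)*1 = 56*1 = 56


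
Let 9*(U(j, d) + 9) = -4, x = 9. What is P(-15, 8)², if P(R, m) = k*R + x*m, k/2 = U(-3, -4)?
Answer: 1136356/9 ≈ 1.2626e+5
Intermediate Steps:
U(j, d) = -85/9 (U(j, d) = -9 + (⅑)*(-4) = -9 - 4/9 = -85/9)
k = -170/9 (k = 2*(-85/9) = -170/9 ≈ -18.889)
P(R, m) = 9*m - 170*R/9 (P(R, m) = -170*R/9 + 9*m = 9*m - 170*R/9)
P(-15, 8)² = (9*8 - 170/9*(-15))² = (72 + 850/3)² = (1066/3)² = 1136356/9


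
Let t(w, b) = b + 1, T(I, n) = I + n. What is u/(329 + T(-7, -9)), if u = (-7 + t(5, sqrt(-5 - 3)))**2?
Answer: 28/313 - 24*I*sqrt(2)/313 ≈ 0.089457 - 0.10844*I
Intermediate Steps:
t(w, b) = 1 + b
u = (-6 + 2*I*sqrt(2))**2 (u = (-7 + (1 + sqrt(-5 - 3)))**2 = (-7 + (1 + sqrt(-8)))**2 = (-7 + (1 + 2*I*sqrt(2)))**2 = (-6 + 2*I*sqrt(2))**2 ≈ 28.0 - 33.941*I)
u/(329 + T(-7, -9)) = (28 - 24*I*sqrt(2))/(329 + (-7 - 9)) = (28 - 24*I*sqrt(2))/(329 - 16) = (28 - 24*I*sqrt(2))/313 = 28/313 - 24*I*sqrt(2)/313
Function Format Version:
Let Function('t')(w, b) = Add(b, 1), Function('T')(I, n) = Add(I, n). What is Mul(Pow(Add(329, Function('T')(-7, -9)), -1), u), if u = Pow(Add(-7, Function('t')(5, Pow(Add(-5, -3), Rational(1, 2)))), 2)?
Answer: Add(Rational(28, 313), Mul(Rational(-24, 313), I, Pow(2, Rational(1, 2)))) ≈ Add(0.089457, Mul(-0.10844, I))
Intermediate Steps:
Function('t')(w, b) = Add(1, b)
u = Pow(Add(-6, Mul(2, I, Pow(2, Rational(1, 2)))), 2) (u = Pow(Add(-7, Add(1, Pow(Add(-5, -3), Rational(1, 2)))), 2) = Pow(Add(-7, Add(1, Pow(-8, Rational(1, 2)))), 2) = Pow(Add(-7, Add(1, Mul(2, I, Pow(2, Rational(1, 2))))), 2) = Pow(Add(-6, Mul(2, I, Pow(2, Rational(1, 2)))), 2) ≈ Add(28.000, Mul(-33.941, I)))
Mul(Pow(Add(329, Function('T')(-7, -9)), -1), u) = Mul(Pow(Add(329, Add(-7, -9)), -1), Add(28, Mul(-24, I, Pow(2, Rational(1, 2))))) = Mul(Pow(Add(329, -16), -1), Add(28, Mul(-24, I, Pow(2, Rational(1, 2))))) = Mul(Pow(313, -1), Add(28, Mul(-24, I, Pow(2, Rational(1, 2))))) = Mul(Rational(1, 313), Add(28, Mul(-24, I, Pow(2, Rational(1, 2))))) = Add(Rational(28, 313), Mul(Rational(-24, 313), I, Pow(2, Rational(1, 2))))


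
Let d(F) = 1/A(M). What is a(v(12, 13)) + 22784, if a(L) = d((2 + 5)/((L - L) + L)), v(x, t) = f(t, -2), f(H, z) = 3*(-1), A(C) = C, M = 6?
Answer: 136705/6 ≈ 22784.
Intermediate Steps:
f(H, z) = -3
v(x, t) = -3
d(F) = 1/6
a(L) = 1/6
a(v(12, 13)) + 22784 = 1/6 + 22784 = 136705/6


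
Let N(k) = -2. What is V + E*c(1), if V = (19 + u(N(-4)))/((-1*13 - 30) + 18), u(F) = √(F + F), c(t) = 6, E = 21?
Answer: 3131/25 - 2*I/25 ≈ 125.24 - 0.08*I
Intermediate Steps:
u(F) = √2*√F (u(F) = √(2*F) = √2*√F)
V = -19/25 - 2*I/25 (V = (19 + √2*√(-2))/((-1*13 - 30) + 18) = (19 + √2*(I*√2))/((-13 - 30) + 18) = (19 + 2*I)/(-43 + 18) = (19 + 2*I)/(-25) = (19 + 2*I)*(-1/25) = -19/25 - 2*I/25 ≈ -0.76 - 0.08*I)
V + E*c(1) = (-19/25 - 2*I/25) + 21*6 = (-19/25 - 2*I/25) + 126 = 3131/25 - 2*I/25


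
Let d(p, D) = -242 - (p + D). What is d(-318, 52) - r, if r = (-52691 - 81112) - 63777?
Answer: 197604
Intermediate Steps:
d(p, D) = -242 - D - p (d(p, D) = -242 - (D + p) = -242 + (-D - p) = -242 - D - p)
r = -197580 (r = -133803 - 63777 = -197580)
d(-318, 52) - r = (-242 - 1*52 - 1*(-318)) - 1*(-197580) = (-242 - 52 + 318) + 197580 = 24 + 197580 = 197604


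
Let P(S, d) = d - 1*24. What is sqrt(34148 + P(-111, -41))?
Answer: 3*sqrt(3787) ≈ 184.62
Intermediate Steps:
P(S, d) = -24 + d (P(S, d) = d - 24 = -24 + d)
sqrt(34148 + P(-111, -41)) = sqrt(34148 + (-24 - 41)) = sqrt(34148 - 65) = sqrt(34083) = 3*sqrt(3787)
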